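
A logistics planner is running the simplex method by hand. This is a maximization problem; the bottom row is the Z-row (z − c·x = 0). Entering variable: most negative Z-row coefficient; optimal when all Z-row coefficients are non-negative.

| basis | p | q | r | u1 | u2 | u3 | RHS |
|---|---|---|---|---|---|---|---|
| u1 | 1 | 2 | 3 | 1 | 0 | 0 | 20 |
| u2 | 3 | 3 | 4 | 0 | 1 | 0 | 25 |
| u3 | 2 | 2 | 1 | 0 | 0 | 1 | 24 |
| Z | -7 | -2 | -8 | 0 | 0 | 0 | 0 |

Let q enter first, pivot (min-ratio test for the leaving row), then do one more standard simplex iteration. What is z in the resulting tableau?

50

Ratio test on column q — row 1: 20/2 = 10; row 2: 25/3 = 25/3; row 3: 24/2 = 12. Minimum is 25/3 at row 2 (u2 leaves); pivot element 3.
Pivot on row 2; the Z-row RHS becomes 0 − (-2)·(25/3) = 50/3.
Next entering variable (most negative Z-row entry -16/3): r.
Ratio test on column r — row 1: (10/3)/(1/3) = 10; row 2: (25/3)/(4/3) = 25/4; row 3: entry -5/3 ≤ 0. Minimum is 25/4 at row 2 (q leaves); pivot element 4/3.
After the second pivot the Z-row RHS is 50/3 − (-16/3)·(25/4) = 50.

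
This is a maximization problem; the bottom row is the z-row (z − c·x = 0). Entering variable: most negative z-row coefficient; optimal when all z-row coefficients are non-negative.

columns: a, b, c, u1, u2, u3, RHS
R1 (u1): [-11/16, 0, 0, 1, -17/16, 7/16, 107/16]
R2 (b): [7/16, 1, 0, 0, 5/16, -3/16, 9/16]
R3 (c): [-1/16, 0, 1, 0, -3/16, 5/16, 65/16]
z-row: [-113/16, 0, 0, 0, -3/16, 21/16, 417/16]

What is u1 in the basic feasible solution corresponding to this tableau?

107/16

u1 is basic (row 1); its value is the RHS of that row, 107/16.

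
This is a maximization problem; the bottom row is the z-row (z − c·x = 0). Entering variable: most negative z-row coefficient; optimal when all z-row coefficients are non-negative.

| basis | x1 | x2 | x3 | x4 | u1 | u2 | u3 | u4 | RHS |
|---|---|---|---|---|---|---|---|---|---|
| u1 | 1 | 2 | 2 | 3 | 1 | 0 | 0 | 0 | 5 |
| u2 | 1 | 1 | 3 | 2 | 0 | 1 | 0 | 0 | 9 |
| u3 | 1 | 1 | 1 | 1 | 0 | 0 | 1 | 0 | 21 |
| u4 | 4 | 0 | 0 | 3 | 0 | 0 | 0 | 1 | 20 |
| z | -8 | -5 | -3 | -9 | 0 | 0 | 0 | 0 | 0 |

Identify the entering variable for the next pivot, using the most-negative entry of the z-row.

x4

Negative z-row entries: x1: -8, x2: -5, x3: -3, x4: -9.
The most negative is -9 in column x4, so x4 enters.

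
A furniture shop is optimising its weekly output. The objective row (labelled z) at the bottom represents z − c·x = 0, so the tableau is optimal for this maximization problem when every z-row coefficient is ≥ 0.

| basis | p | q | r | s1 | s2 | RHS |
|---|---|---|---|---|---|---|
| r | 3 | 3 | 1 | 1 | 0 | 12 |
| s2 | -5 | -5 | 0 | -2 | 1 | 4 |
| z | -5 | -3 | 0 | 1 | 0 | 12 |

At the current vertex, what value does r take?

r is basic (row 1); its value is the RHS of that row, 12.

12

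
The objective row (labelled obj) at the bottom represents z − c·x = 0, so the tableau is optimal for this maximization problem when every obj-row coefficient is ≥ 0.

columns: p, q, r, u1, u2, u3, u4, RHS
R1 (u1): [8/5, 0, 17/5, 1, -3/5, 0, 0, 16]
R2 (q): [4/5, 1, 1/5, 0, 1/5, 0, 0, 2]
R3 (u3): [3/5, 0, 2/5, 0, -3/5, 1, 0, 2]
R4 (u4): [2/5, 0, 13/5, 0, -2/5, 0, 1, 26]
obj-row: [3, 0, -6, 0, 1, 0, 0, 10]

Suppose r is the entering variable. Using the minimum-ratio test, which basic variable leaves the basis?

u1

Column r entries and ratios — u1: 16/(17/5) = 80/17; q: 2/(1/5) = 10; u3: 2/(2/5) = 5; u4: 26/(13/5) = 10.
Smallest ratio is 80/17 in the row of u1, so u1 leaves.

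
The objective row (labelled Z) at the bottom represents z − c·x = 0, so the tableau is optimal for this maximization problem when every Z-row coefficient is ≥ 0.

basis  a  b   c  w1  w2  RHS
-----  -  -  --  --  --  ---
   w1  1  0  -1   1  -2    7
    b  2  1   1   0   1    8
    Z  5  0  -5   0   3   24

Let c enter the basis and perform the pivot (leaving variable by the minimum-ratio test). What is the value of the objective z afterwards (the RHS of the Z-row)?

64

Ratio test on column c — row 1: entry -1 ≤ 0; row 2: 8/1 = 8. Minimum is 8 at row 2 (b leaves); pivot element 1.
Pivot on row 2; the Z-row RHS becomes 24 − (-5)·8 = 64.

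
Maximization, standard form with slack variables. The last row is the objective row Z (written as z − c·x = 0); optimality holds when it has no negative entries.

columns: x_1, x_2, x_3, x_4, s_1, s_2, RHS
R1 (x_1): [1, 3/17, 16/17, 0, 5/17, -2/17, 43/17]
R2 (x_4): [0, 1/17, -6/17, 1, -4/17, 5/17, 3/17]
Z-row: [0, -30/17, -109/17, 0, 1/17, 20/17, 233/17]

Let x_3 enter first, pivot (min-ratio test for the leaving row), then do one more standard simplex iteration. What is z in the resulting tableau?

36

Ratio test on column x_3 — row 1: (43/17)/(16/17) = 43/16; row 2: entry -6/17 ≤ 0. Minimum is 43/16 at row 1 (x_1 leaves); pivot element 16/17.
Pivot on row 1; the Z-row RHS becomes 233/17 − (-109/17)·(43/16) = 495/16.
Next entering variable (most negative Z-row entry -9/16): x_2.
Ratio test on column x_2 — row 1: (43/16)/(3/16) = 43/3; row 2: (9/8)/(1/8) = 9. Minimum is 9 at row 2 (x_4 leaves); pivot element 1/8.
After the second pivot the Z-row RHS is 495/16 − (-9/16)·9 = 36.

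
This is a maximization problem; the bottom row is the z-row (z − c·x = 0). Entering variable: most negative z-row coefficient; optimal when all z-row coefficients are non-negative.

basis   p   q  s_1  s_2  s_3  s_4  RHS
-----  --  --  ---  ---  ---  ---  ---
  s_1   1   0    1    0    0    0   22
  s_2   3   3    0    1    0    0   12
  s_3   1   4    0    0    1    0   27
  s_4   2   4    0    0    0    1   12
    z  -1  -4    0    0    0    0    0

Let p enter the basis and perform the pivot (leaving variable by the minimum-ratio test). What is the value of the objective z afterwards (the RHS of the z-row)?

Ratio test on column p — row 1: 22/1 = 22; row 2: 12/3 = 4; row 3: 27/1 = 27; row 4: 12/2 = 6. Minimum is 4 at row 2 (s_2 leaves); pivot element 3.
Pivot on row 2; the z-row RHS becomes 0 − (-1)·4 = 4.

4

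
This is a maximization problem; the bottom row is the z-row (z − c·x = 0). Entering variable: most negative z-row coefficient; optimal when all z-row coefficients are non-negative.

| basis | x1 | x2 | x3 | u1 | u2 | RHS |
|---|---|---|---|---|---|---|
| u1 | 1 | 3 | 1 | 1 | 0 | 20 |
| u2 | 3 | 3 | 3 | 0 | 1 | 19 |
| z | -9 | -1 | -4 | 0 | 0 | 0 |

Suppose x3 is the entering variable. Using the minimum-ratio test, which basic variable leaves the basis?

u2

Column x3 entries and ratios — u1: 20/1 = 20; u2: 19/3 = 19/3.
Smallest ratio is 19/3 in the row of u2, so u2 leaves.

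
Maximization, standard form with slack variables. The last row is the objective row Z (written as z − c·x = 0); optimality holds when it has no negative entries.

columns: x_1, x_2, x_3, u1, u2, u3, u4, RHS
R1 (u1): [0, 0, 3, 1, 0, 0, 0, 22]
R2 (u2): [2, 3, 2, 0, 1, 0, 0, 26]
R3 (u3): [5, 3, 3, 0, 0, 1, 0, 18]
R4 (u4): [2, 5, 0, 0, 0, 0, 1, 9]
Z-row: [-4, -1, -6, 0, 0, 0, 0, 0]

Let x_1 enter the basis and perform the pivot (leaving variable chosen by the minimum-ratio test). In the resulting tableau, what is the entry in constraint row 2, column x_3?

4/5

Ratio test on column x_1 — row 1: entry 0 ≤ 0; row 2: 26/2 = 13; row 3: 18/5 = 18/5; row 4: 9/2 = 9/2. Minimum is 18/5 at row 3 (u3 leaves); pivot element 5.
Divide row 3 by 5; eliminate column x_1 from the other rows.
Row 2 update in column x_3: 2 − 2·(3/5) = 4/5.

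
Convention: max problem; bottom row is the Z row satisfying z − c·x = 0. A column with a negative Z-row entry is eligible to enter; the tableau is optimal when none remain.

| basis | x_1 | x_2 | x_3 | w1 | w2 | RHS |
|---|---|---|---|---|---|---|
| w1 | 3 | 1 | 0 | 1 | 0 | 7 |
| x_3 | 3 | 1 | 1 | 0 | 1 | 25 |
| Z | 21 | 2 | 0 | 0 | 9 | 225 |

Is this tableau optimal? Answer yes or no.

yes

Every Z-row coefficient is ≥ 0, so the tableau is optimal.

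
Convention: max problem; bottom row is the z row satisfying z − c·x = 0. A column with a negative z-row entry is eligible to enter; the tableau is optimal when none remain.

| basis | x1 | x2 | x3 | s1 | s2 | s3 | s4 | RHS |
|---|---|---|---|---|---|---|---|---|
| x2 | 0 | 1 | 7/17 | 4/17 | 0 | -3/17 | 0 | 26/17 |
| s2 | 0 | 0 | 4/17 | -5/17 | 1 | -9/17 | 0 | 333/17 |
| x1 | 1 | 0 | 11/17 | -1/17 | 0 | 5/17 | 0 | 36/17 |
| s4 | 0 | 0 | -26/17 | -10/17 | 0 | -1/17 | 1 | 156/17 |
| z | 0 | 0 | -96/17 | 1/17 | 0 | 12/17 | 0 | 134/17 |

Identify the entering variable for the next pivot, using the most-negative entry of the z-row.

Negative z-row entries: x3: -96/17.
The most negative is -96/17 in column x3, so x3 enters.

x3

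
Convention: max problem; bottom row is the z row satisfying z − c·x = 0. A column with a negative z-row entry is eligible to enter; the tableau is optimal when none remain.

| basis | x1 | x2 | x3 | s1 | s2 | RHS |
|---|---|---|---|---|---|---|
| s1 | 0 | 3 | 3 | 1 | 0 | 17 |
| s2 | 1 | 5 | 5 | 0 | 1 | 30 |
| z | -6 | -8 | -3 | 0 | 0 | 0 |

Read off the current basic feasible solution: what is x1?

x1 is not in the basis, so in the current basic feasible solution x1 = 0.

0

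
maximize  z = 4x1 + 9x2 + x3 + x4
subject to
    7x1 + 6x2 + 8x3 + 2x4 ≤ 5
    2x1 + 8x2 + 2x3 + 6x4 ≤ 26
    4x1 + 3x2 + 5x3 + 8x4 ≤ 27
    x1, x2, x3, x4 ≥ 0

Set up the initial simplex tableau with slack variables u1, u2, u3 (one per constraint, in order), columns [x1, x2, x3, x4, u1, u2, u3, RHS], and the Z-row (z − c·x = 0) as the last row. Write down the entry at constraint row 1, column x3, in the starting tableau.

8

Constraint 1 has coefficient 8 on x3.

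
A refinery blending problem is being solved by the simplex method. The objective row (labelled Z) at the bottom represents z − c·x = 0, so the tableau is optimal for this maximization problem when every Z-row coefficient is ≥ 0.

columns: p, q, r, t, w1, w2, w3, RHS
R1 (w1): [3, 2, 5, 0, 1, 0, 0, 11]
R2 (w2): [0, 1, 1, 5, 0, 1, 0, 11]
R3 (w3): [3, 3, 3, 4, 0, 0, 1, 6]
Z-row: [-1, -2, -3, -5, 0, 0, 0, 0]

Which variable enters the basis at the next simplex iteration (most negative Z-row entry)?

t

Negative Z-row entries: p: -1, q: -2, r: -3, t: -5.
The most negative is -5 in column t, so t enters.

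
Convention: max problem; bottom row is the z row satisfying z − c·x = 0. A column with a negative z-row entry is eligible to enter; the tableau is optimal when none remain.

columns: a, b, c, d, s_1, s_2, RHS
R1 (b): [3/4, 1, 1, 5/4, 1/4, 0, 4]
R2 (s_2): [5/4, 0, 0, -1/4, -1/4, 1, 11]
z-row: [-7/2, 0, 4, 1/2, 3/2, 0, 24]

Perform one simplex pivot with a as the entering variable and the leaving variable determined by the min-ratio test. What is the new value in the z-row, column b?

Ratio test on column a — row 1: 4/(3/4) = 16/3; row 2: 11/(5/4) = 44/5. Minimum is 16/3 at row 1 (b leaves); pivot element 3/4.
Divide row 1 by 3/4; eliminate column a from the other rows.
z-row update in column b: 0 − (-7/2)·(4/3) = 14/3.

14/3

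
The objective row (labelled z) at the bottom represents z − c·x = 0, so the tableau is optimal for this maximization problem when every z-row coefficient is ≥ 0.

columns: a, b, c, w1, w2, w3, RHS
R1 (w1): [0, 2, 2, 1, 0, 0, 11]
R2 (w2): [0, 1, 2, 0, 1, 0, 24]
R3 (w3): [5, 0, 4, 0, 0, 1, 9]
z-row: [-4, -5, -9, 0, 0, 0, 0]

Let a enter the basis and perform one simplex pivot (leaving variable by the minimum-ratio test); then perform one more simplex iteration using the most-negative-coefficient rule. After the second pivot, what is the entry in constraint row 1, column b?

2

Ratio test on column a — row 1: entry 0 ≤ 0; row 2: entry 0 ≤ 0; row 3: 9/5 = 9/5. Minimum is 9/5 at row 3 (w3 leaves); pivot element 5.
Divide row 3 by 5; eliminate column a from the other rows.
Second iteration: most negative z-row entry is -29/5 in column c, so c enters.
Ratio test on column c — row 1: 11/2 = 11/2; row 2: 24/2 = 12; row 3: (9/5)/(4/5) = 9/4. Minimum is 9/4 at row 3 (a leaves); pivot element 4/5.
Divide row 3 by 4/5; eliminate column c from the other rows.
After both pivots, the entry at constraint row 1, column b is 2.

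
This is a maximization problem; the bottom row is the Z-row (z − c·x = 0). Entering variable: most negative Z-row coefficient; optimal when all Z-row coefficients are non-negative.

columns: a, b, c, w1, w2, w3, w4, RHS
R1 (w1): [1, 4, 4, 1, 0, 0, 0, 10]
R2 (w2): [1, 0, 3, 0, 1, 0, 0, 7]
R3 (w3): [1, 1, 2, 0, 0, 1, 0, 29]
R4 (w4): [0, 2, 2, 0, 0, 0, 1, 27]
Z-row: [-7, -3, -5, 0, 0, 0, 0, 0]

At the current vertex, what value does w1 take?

w1 is basic (row 1); its value is the RHS of that row, 10.

10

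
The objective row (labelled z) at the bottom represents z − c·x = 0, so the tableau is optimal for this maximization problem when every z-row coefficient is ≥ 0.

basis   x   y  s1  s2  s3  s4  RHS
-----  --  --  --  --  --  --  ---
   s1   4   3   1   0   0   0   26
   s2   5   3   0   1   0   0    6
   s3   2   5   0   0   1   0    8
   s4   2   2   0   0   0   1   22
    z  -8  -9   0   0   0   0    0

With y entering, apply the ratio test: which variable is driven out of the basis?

Column y entries and ratios — s1: 26/3 = 26/3; s2: 6/3 = 2; s3: 8/5 = 8/5; s4: 22/2 = 11.
Smallest ratio is 8/5 in the row of s3, so s3 leaves.

s3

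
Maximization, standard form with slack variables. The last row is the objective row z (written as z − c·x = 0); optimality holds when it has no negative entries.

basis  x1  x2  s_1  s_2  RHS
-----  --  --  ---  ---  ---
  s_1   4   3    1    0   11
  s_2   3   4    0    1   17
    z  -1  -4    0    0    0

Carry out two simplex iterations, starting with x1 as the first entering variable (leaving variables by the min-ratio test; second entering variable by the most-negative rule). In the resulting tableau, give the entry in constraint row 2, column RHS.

Ratio test on column x1 — row 1: 11/4 = 11/4; row 2: 17/3 = 17/3. Minimum is 11/4 at row 1 (s_1 leaves); pivot element 4.
Divide row 1 by 4; eliminate column x1 from the other rows.
Second iteration: most negative z-row entry is -13/4 in column x2, so x2 enters.
Ratio test on column x2 — row 1: (11/4)/(3/4) = 11/3; row 2: (35/4)/(7/4) = 5. Minimum is 11/3 at row 1 (x1 leaves); pivot element 3/4.
Divide row 1 by 3/4; eliminate column x2 from the other rows.
After both pivots, the entry at constraint row 2, column RHS is 7/3.

7/3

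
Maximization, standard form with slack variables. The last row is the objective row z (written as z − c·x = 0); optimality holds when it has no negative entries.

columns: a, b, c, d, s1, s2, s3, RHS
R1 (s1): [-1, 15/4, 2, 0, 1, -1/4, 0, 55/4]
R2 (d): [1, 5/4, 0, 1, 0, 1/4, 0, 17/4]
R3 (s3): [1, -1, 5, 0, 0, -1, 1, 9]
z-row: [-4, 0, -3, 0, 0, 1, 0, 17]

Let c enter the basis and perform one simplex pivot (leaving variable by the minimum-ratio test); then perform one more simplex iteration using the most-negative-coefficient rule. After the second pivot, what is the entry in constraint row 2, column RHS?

Ratio test on column c — row 1: (55/4)/2 = 55/8; row 2: entry 0 ≤ 0; row 3: 9/5 = 9/5. Minimum is 9/5 at row 3 (s3 leaves); pivot element 5.
Divide row 3 by 5; eliminate column c from the other rows.
Second iteration: most negative z-row entry is -17/5 in column a, so a enters.
Ratio test on column a — row 1: entry -7/5 ≤ 0; row 2: (17/4)/1 = 17/4; row 3: (9/5)/(1/5) = 9. Minimum is 17/4 at row 2 (d leaves); pivot element 1.
Divide row 2 by 1; eliminate column a from the other rows.
After both pivots, the entry at constraint row 2, column RHS is 17/4.

17/4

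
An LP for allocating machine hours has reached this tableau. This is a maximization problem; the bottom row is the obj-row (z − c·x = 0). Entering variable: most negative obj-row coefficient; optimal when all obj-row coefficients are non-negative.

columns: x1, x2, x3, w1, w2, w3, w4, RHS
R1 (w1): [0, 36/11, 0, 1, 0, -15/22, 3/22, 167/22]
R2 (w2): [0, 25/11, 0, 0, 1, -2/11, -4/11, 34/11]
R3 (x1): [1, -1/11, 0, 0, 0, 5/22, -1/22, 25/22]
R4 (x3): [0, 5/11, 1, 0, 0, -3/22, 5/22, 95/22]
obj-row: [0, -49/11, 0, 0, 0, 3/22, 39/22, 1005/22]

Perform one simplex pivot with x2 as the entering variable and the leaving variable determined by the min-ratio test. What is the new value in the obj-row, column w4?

Ratio test on column x2 — row 1: (167/22)/(36/11) = 167/72; row 2: (34/11)/(25/11) = 34/25; row 3: entry -1/11 ≤ 0; row 4: (95/22)/(5/11) = 19/2. Minimum is 34/25 at row 2 (w2 leaves); pivot element 25/11.
Divide row 2 by 25/11; eliminate column x2 from the other rows.
obj-row update in column w4: 39/22 − (-49/11)·(-4/25) = 53/50.

53/50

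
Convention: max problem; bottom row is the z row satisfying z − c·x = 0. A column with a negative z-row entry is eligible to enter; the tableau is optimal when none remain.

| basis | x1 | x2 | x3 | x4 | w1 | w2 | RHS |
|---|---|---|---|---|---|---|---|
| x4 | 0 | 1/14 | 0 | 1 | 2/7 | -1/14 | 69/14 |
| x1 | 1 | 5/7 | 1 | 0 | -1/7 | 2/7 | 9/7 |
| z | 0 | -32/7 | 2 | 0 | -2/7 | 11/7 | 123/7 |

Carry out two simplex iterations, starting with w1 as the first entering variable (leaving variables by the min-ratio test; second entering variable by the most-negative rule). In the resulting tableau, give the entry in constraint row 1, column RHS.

16

Ratio test on column w1 — row 1: (69/14)/(2/7) = 69/4; row 2: entry -1/7 ≤ 0. Minimum is 69/4 at row 1 (x4 leaves); pivot element 2/7.
Divide row 1 by 2/7; eliminate column w1 from the other rows.
Second iteration: most negative z-row entry is -9/2 in column x2, so x2 enters.
Ratio test on column x2 — row 1: (69/4)/(1/4) = 69; row 2: (15/4)/(3/4) = 5. Minimum is 5 at row 2 (x1 leaves); pivot element 3/4.
Divide row 2 by 3/4; eliminate column x2 from the other rows.
After both pivots, the entry at constraint row 1, column RHS is 16.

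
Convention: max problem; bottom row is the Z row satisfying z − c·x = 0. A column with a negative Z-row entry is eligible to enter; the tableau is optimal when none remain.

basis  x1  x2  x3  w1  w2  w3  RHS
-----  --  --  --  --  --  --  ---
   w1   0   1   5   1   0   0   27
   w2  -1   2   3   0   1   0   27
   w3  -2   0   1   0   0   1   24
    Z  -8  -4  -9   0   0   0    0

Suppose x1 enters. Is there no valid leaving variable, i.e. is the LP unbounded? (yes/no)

Every constraint-row entry in column x1 is ≤ 0, so increasing x1 is unbounded.

yes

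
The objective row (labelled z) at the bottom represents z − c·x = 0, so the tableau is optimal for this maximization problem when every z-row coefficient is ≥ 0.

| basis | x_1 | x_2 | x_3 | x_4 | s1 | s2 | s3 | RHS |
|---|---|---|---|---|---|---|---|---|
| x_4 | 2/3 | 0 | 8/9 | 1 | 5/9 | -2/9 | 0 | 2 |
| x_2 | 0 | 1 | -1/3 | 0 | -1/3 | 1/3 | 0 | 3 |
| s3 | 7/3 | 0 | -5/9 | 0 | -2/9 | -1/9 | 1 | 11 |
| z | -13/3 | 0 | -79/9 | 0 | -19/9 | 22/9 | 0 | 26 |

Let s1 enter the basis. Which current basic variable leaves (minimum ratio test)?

x_4

Column s1 entries and ratios — x_4: 2/(5/9) = 18/5; x_2: -1/3 ≤ 0, skip; s3: -2/9 ≤ 0, skip.
Smallest ratio is 18/5 in the row of x_4, so x_4 leaves.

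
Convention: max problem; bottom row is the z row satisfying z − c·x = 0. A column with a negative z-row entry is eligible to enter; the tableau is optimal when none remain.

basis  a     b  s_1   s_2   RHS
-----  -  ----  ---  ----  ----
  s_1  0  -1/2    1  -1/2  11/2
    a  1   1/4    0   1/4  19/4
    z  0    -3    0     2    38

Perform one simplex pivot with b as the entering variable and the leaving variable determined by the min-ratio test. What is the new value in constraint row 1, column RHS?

Ratio test on column b — row 1: entry -1/2 ≤ 0; row 2: (19/4)/(1/4) = 19. Minimum is 19 at row 2 (a leaves); pivot element 1/4.
Divide row 2 by 1/4; eliminate column b from the other rows.
Row 1 update in column RHS: 11/2 − (-1/2)·19 = 15.

15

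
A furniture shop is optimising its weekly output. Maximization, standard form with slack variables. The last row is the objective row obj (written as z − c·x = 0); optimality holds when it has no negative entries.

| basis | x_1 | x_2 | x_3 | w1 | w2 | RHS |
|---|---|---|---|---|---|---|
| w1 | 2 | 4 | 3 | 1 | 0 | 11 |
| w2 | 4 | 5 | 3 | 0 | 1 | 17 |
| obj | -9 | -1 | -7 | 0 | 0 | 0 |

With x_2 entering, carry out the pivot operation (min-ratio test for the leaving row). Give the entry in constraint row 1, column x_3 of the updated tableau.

3/4

Ratio test on column x_2 — row 1: 11/4 = 11/4; row 2: 17/5 = 17/5. Minimum is 11/4 at row 1 (w1 leaves); pivot element 4.
Divide row 1 by 4; eliminate column x_2 from the other rows.
In the new row 1, the x_3 entry is the old entry divided by the pivot: 3/4 = 3/4.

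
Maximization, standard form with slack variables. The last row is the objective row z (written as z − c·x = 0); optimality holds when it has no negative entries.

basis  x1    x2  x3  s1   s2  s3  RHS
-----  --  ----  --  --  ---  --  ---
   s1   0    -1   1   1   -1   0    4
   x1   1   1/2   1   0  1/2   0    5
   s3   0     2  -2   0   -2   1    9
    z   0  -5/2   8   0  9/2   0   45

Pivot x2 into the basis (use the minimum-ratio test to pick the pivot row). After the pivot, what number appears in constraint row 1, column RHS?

17/2

Ratio test on column x2 — row 1: entry -1 ≤ 0; row 2: 5/(1/2) = 10; row 3: 9/2 = 9/2. Minimum is 9/2 at row 3 (s3 leaves); pivot element 2.
Divide row 3 by 2; eliminate column x2 from the other rows.
Row 1 update in column RHS: 4 − (-1)·(9/2) = 17/2.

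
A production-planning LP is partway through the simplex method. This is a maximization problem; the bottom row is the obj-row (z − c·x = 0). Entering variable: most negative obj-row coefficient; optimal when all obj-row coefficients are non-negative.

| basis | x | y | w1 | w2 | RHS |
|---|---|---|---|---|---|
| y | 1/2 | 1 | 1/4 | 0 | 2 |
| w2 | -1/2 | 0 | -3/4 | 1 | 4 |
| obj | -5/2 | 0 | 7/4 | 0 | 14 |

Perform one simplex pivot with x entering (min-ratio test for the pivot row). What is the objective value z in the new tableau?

Ratio test on column x — row 1: 2/(1/2) = 4; row 2: entry -1/2 ≤ 0. Minimum is 4 at row 1 (y leaves); pivot element 1/2.
Pivot on row 1; the obj-row RHS becomes 14 − (-5/2)·4 = 24.

24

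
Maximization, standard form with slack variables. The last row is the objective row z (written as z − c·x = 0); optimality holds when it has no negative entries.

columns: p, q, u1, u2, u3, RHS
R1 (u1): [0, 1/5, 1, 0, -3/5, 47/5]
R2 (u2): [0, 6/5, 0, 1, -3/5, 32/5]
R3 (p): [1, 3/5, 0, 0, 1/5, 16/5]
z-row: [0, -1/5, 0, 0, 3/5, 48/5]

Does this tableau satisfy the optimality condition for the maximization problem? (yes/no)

no

The z-row has a negative entry -1/5 in column q, so it is not optimal.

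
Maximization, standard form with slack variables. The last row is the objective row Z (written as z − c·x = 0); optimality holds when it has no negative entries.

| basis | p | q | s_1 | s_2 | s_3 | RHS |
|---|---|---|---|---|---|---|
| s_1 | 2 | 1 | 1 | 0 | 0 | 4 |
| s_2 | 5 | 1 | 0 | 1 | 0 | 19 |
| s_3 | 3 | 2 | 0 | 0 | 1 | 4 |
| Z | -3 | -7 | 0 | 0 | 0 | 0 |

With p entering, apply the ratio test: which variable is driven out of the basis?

Column p entries and ratios — s_1: 4/2 = 2; s_2: 19/5 = 19/5; s_3: 4/3 = 4/3.
Smallest ratio is 4/3 in the row of s_3, so s_3 leaves.

s_3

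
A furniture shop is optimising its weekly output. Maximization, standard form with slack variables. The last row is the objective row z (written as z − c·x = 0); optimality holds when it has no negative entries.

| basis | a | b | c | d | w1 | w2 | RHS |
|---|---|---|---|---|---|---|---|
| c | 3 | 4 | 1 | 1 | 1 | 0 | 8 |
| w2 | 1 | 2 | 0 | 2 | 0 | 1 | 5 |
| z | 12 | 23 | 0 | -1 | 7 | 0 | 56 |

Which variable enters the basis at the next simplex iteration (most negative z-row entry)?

d

Negative z-row entries: d: -1.
The most negative is -1 in column d, so d enters.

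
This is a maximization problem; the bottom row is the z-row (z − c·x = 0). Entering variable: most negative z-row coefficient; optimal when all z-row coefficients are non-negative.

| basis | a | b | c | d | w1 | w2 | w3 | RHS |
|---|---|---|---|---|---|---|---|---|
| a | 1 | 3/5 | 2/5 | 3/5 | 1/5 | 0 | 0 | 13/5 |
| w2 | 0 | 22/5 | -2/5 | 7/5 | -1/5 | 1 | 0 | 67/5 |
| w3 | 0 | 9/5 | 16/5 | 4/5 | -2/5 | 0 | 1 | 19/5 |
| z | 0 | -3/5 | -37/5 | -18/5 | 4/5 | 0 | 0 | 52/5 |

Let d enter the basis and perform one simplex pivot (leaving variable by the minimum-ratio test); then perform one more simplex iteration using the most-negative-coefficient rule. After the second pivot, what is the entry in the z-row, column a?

Ratio test on column d — row 1: (13/5)/(3/5) = 13/3; row 2: (67/5)/(7/5) = 67/7; row 3: (19/5)/(4/5) = 19/4. Minimum is 13/3 at row 1 (a leaves); pivot element 3/5.
Divide row 1 by 3/5; eliminate column d from the other rows.
Second iteration: most negative z-row entry is -5 in column c, so c enters.
Ratio test on column c — row 1: (13/3)/(2/3) = 13/2; row 2: entry -4/3 ≤ 0; row 3: (1/3)/(8/3) = 1/8. Minimum is 1/8 at row 3 (w3 leaves); pivot element 8/3.
Divide row 3 by 8/3; eliminate column c from the other rows.
After both pivots, the entry at the z-row, column a is 7/2.

7/2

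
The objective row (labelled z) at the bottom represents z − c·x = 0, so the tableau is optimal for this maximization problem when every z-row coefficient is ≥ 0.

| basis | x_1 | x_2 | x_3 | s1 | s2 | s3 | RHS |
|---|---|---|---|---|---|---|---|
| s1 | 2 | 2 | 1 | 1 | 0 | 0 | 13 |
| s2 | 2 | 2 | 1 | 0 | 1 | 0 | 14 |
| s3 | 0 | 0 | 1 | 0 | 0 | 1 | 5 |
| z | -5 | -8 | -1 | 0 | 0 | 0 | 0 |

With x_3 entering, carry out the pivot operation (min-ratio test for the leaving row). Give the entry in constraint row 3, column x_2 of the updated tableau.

Ratio test on column x_3 — row 1: 13/1 = 13; row 2: 14/1 = 14; row 3: 5/1 = 5. Minimum is 5 at row 3 (s3 leaves); pivot element 1.
Divide row 3 by 1; eliminate column x_3 from the other rows.
In the new row 3, the x_2 entry is the old entry divided by the pivot: 0/1 = 0.

0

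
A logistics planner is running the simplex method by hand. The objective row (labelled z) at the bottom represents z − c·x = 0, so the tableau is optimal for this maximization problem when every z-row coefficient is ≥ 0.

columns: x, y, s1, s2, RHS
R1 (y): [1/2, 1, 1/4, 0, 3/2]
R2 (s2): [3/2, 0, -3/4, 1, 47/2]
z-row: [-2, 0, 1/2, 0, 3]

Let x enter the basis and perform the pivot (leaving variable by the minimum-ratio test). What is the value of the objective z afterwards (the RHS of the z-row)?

9

Ratio test on column x — row 1: (3/2)/(1/2) = 3; row 2: (47/2)/(3/2) = 47/3. Minimum is 3 at row 1 (y leaves); pivot element 1/2.
Pivot on row 1; the z-row RHS becomes 3 − (-2)·3 = 9.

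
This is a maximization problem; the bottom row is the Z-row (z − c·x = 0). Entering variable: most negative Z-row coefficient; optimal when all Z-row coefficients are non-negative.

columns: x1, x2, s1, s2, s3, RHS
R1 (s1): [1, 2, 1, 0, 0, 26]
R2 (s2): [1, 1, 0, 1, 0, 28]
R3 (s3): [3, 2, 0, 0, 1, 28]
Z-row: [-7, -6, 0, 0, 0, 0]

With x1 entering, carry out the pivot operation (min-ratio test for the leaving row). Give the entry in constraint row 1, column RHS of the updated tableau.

50/3

Ratio test on column x1 — row 1: 26/1 = 26; row 2: 28/1 = 28; row 3: 28/3 = 28/3. Minimum is 28/3 at row 3 (s3 leaves); pivot element 3.
Divide row 3 by 3; eliminate column x1 from the other rows.
Row 1 update in column RHS: 26 − 1·(28/3) = 50/3.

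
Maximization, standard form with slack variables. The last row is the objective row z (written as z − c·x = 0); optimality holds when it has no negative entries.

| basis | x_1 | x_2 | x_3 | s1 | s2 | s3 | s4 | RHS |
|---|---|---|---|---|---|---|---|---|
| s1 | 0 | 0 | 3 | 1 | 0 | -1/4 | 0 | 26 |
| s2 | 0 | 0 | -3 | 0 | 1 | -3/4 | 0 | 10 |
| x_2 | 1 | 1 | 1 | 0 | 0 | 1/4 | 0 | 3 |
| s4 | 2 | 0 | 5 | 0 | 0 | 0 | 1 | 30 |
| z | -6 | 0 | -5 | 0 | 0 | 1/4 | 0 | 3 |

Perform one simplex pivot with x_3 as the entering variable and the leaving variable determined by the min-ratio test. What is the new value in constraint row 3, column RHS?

Ratio test on column x_3 — row 1: 26/3 = 26/3; row 2: entry -3 ≤ 0; row 3: 3/1 = 3; row 4: 30/5 = 6. Minimum is 3 at row 3 (x_2 leaves); pivot element 1.
Divide row 3 by 1; eliminate column x_3 from the other rows.
In the new row 3, the RHS entry is the old entry divided by the pivot: 3/1 = 3.

3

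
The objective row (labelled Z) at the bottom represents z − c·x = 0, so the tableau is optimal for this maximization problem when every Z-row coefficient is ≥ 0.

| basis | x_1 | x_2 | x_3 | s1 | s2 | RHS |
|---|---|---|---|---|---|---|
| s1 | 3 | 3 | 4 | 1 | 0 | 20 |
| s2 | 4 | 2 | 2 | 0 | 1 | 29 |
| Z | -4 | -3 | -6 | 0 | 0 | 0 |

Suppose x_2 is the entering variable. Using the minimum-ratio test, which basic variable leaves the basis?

Column x_2 entries and ratios — s1: 20/3 = 20/3; s2: 29/2 = 29/2.
Smallest ratio is 20/3 in the row of s1, so s1 leaves.

s1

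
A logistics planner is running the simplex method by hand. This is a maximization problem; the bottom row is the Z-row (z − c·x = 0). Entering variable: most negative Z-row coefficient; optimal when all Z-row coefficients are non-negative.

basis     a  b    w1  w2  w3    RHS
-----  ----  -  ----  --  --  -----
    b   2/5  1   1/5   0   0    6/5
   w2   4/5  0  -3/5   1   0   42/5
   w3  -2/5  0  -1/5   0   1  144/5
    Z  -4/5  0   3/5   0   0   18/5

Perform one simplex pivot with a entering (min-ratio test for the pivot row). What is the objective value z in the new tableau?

6

Ratio test on column a — row 1: (6/5)/(2/5) = 3; row 2: (42/5)/(4/5) = 21/2; row 3: entry -2/5 ≤ 0. Minimum is 3 at row 1 (b leaves); pivot element 2/5.
Pivot on row 1; the Z-row RHS becomes 18/5 − (-4/5)·3 = 6.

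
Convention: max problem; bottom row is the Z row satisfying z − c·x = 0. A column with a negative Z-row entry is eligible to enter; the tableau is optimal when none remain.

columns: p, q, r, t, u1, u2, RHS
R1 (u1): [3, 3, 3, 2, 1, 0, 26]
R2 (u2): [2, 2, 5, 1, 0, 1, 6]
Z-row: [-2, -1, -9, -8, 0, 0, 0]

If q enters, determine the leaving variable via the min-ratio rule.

Column q entries and ratios — u1: 26/3 = 26/3; u2: 6/2 = 3.
Smallest ratio is 3 in the row of u2, so u2 leaves.

u2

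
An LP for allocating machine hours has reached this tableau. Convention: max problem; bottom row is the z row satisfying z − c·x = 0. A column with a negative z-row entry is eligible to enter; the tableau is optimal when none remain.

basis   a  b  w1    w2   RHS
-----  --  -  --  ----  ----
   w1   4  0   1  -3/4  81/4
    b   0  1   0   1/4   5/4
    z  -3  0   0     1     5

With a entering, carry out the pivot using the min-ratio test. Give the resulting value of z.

Ratio test on column a — row 1: (81/4)/4 = 81/16; row 2: entry 0 ≤ 0. Minimum is 81/16 at row 1 (w1 leaves); pivot element 4.
Pivot on row 1; the z-row RHS becomes 5 − (-3)·(81/16) = 323/16.

323/16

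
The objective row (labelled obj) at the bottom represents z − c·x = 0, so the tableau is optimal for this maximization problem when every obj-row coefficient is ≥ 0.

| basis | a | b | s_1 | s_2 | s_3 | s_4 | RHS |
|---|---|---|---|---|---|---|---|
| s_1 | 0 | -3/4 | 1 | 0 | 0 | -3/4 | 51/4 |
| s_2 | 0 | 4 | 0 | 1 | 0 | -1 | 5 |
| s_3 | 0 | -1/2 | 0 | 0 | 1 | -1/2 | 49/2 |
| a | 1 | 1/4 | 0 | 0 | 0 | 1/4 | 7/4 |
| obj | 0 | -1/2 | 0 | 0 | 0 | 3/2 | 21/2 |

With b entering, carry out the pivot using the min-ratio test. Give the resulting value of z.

89/8

Ratio test on column b — row 1: entry -3/4 ≤ 0; row 2: 5/4 = 5/4; row 3: entry -1/2 ≤ 0; row 4: (7/4)/(1/4) = 7. Minimum is 5/4 at row 2 (s_2 leaves); pivot element 4.
Pivot on row 2; the obj-row RHS becomes 21/2 − (-1/2)·(5/4) = 89/8.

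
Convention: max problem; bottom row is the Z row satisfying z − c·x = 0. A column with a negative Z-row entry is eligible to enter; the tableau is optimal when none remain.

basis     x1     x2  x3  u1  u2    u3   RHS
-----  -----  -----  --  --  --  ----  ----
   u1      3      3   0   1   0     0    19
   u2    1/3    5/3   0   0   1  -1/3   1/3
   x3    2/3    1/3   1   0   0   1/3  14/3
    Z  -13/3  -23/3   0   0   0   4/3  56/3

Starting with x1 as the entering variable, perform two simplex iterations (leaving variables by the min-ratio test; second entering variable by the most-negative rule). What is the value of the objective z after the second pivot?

Ratio test on column x1 — row 1: 19/3 = 19/3; row 2: (1/3)/(1/3) = 1; row 3: (14/3)/(2/3) = 7. Minimum is 1 at row 2 (u2 leaves); pivot element 1/3.
Pivot on row 2; the Z-row RHS becomes 56/3 − (-13/3)·1 = 23.
Next entering variable (most negative Z-row entry -3): u3.
Ratio test on column u3 — row 1: 16/3 = 16/3; row 2: entry -1 ≤ 0; row 3: 4/1 = 4. Minimum is 4 at row 3 (x3 leaves); pivot element 1.
After the second pivot the Z-row RHS is 23 − (-3)·4 = 35.

35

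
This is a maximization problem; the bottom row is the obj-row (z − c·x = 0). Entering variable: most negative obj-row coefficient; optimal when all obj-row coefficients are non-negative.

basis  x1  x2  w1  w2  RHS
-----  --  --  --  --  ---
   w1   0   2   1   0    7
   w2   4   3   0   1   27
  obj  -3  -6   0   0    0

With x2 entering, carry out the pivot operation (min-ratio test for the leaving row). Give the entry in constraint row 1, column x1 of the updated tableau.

0

Ratio test on column x2 — row 1: 7/2 = 7/2; row 2: 27/3 = 9. Minimum is 7/2 at row 1 (w1 leaves); pivot element 2.
Divide row 1 by 2; eliminate column x2 from the other rows.
In the new row 1, the x1 entry is the old entry divided by the pivot: 0/2 = 0.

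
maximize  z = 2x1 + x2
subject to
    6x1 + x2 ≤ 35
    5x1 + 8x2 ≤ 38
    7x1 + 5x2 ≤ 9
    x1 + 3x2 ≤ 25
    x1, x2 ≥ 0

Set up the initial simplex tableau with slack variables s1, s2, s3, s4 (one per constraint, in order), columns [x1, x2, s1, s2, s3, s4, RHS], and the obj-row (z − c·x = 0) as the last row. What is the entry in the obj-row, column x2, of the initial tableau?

The obj-row carries the negated objective coefficients: the x2 entry is -1.

-1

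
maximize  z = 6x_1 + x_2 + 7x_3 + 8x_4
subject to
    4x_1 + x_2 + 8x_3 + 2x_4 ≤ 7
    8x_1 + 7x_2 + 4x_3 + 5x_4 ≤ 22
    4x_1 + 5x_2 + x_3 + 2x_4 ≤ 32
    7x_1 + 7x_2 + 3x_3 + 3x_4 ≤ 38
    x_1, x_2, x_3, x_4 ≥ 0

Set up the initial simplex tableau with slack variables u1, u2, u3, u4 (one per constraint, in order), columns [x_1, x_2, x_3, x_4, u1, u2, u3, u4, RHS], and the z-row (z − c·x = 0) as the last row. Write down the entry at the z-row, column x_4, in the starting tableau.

-8

The z-row carries the negated objective coefficients: the x_4 entry is -8.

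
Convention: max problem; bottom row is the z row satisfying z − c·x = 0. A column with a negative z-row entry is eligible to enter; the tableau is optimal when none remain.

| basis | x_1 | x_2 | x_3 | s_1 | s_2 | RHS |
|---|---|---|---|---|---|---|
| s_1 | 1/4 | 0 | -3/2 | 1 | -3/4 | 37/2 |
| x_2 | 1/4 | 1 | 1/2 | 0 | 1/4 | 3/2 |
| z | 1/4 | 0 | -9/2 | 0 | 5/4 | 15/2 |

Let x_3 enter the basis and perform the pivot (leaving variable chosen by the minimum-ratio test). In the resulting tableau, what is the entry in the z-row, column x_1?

5/2

Ratio test on column x_3 — row 1: entry -3/2 ≤ 0; row 2: (3/2)/(1/2) = 3. Minimum is 3 at row 2 (x_2 leaves); pivot element 1/2.
Divide row 2 by 1/2; eliminate column x_3 from the other rows.
z-row update in column x_1: 1/4 − (-9/2)·(1/2) = 5/2.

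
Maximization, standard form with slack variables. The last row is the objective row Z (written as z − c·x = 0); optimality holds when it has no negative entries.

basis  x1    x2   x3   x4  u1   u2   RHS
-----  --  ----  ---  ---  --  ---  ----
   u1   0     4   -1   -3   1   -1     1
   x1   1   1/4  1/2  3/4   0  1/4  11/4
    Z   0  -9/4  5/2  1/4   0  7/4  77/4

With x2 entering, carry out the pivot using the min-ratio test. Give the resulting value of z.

317/16

Ratio test on column x2 — row 1: 1/4 = 1/4; row 2: (11/4)/(1/4) = 11. Minimum is 1/4 at row 1 (u1 leaves); pivot element 4.
Pivot on row 1; the Z-row RHS becomes 77/4 − (-9/4)·(1/4) = 317/16.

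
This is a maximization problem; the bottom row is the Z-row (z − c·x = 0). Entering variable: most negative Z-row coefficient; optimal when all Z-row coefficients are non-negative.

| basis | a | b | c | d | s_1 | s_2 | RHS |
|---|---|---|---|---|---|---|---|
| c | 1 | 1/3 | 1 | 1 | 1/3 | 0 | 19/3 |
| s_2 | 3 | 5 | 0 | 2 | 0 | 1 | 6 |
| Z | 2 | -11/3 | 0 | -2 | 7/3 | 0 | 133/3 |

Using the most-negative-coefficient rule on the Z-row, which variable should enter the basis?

Negative Z-row entries: b: -11/3, d: -2.
The most negative is -11/3 in column b, so b enters.

b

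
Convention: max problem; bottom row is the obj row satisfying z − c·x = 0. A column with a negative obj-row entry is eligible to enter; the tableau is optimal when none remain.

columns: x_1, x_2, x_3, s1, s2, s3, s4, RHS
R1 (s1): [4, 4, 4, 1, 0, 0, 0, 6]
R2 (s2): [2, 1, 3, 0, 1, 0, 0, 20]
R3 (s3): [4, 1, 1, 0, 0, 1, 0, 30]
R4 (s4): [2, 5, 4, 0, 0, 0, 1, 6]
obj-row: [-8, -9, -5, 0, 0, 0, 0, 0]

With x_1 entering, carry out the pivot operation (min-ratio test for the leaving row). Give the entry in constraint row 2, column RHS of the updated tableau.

17

Ratio test on column x_1 — row 1: 6/4 = 3/2; row 2: 20/2 = 10; row 3: 30/4 = 15/2; row 4: 6/2 = 3. Minimum is 3/2 at row 1 (s1 leaves); pivot element 4.
Divide row 1 by 4; eliminate column x_1 from the other rows.
Row 2 update in column RHS: 20 − 2·(3/2) = 17.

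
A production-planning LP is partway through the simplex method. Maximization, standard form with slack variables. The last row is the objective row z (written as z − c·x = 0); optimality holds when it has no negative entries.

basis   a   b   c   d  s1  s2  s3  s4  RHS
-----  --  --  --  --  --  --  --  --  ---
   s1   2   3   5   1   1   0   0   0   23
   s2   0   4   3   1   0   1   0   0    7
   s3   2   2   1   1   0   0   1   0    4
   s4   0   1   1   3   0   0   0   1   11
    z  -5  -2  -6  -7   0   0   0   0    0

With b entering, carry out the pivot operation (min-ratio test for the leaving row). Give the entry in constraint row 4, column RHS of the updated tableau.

Ratio test on column b — row 1: 23/3 = 23/3; row 2: 7/4 = 7/4; row 3: 4/2 = 2; row 4: 11/1 = 11. Minimum is 7/4 at row 2 (s2 leaves); pivot element 4.
Divide row 2 by 4; eliminate column b from the other rows.
Row 4 update in column RHS: 11 − 1·(7/4) = 37/4.

37/4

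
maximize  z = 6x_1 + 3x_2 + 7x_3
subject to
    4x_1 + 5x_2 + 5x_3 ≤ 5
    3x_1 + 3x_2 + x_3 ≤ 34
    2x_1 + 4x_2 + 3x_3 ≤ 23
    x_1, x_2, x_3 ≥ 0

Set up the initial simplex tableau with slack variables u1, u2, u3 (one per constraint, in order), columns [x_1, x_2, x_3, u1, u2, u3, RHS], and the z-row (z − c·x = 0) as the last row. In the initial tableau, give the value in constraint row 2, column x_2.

3

Constraint 2 has coefficient 3 on x_2.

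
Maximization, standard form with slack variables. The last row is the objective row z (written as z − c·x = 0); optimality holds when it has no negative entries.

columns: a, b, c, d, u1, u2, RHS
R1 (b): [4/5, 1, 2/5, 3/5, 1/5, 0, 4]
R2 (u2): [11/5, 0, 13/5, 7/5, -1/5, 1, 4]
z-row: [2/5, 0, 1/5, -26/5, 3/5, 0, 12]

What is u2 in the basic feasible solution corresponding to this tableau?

u2 is basic (row 2); its value is the RHS of that row, 4.

4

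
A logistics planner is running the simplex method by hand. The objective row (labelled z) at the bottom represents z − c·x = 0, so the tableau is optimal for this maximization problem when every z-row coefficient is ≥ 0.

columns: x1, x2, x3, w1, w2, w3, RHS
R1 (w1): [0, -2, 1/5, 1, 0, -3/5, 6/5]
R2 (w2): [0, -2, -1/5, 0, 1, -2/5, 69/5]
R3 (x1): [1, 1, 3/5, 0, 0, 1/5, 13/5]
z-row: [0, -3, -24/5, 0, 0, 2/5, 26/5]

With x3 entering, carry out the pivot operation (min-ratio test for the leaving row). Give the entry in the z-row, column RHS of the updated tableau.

26

Ratio test on column x3 — row 1: (6/5)/(1/5) = 6; row 2: entry -1/5 ≤ 0; row 3: (13/5)/(3/5) = 13/3. Minimum is 13/3 at row 3 (x1 leaves); pivot element 3/5.
Divide row 3 by 3/5; eliminate column x3 from the other rows.
z-row update in column RHS: 26/5 − (-24/5)·(13/3) = 26.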